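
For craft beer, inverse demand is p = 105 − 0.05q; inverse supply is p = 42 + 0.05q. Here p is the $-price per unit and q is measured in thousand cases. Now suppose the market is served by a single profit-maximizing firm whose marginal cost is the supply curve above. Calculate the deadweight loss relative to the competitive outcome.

$2205 thousand

Competitive equilibrium: 105 − 0.05q = 42 + 0.05q → q* = 630, p* = 73.5.
Marginal revenue: MR = 105 − 0.1q. Set MR = MC: 105 − 0.1q = 42 + 0.05q → q_m = 420.
Price p_m = 105 − 0.05·420 = 84; MC(q_m) = 42 + 0.05·420 = 63.
Competitive q* = 630, so Δq = 210; wedge = 84 − 63 = 21.
Deadweight loss = ½ × 210 × 21 = $2205 thousand.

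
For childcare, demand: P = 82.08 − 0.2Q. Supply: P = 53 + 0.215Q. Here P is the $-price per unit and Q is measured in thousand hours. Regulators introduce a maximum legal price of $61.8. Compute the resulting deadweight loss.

$176.22 thousand

Competitive equilibrium: 82.08 − 0.2Q = 53 + 0.215Q → Q* = 70.0723, P* = 68.0655.
At the ceiling P = 61.8, quantity supplied = (61.8 − 53)/0.215 = 40.9302.
Willingness to pay at Q' = 40.9302: 82.08 − 0.2·40.9302 = 73.894.
ΔQ = 70.0723 − 40.9302 = 29.1421; wedge = 73.894 − 61.8 = 12.094.
DWL = ½ × 29.1421 × 12.094 = $176.22 thousand.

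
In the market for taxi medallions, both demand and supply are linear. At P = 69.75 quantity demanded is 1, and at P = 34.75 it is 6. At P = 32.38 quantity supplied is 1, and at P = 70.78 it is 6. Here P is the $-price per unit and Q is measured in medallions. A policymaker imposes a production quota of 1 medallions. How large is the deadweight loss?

Demand slope = (34.75 − 69.75)/(6 − 1) = −7, so P = 76.75 − 7Q.
Supply slope = (70.78 − 32.38)/(6 − 1) = 7.68, so P = 24.7 + 7.68Q.
Competitive equilibrium: 76.75 − 7Q = 24.7 + 7.68Q → Q* = 3.54564, P* = 51.93052.
At Q = 1: demand price = 76.75 − 7·1 = 69.75; supply price = 24.7 + 7.68·1 = 32.38.
ΔQ = 3.54564 − 1 = 2.54564; wedge = 69.75 − 32.38 = 37.37.
The triangle = ½ × 2.54564 × 37.37 = $47.57.

$47.57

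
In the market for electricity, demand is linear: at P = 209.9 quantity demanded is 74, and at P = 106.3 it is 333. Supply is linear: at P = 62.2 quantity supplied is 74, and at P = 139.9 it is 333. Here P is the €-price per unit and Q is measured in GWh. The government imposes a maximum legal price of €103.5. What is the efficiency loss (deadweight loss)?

Demand slope = (106.3 − 209.9)/(333 − 74) = −0.4, so P = 239.5 − 0.4Q.
Supply slope = (139.9 − 62.2)/(333 − 74) = 0.3, so P = 40 + 0.3Q.
Competitive equilibrium: 239.5 − 0.4Q = 40 + 0.3Q → Q* = 285, P* = 125.5.
At the ceiling P = 103.5, quantity supplied = (103.5 − 40)/0.3 = 211.6667.
Willingness to pay at Q' = 211.6667: 239.5 − 0.4·211.6667 = 154.8333.
ΔQ = 285 − 211.6667 = 73.3333; wedge = 154.8333 − 103.5 = 51.3333.
Welfare loss = ½ × 73.3333 × 51.3333 = €1882.22.

€1882.22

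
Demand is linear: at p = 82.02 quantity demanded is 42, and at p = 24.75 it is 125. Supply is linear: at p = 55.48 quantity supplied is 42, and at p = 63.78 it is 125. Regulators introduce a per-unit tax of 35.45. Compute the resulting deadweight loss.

795.38

Demand slope = (24.75 − 82.02)/(125 − 42) = −0.69, so p = 111 − 0.69q.
Supply slope = (63.78 − 55.48)/(125 − 42) = 0.1, so p = 51.28 + 0.1q.
Competitive equilibrium: 111 − 0.69q = 51.28 + 0.1q → q* = 75.5949, p* = 58.8395.
With the tax, the buyer price exceeds the seller price by 35.45: (111 − 0.69q) − (51.28 + 0.1q) = 35.45 → q' = 30.7215.
Δq = 75.5949 − 30.7215 = 44.8734; the wedge equals the tax, 35.45.
The triangle = ½ × 44.8734 × 35.45 = 795.38.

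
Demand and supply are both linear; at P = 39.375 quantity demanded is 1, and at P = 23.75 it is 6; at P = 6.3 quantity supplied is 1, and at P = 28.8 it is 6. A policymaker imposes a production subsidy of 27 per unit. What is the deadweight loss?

47.80

Demand slope = (23.75 − 39.375)/(6 − 1) = −3.125, so P = 42.5 − 3.125Q.
Supply slope = (28.8 − 6.3)/(6 − 1) = 4.5, so P = 1.8 + 4.5Q.
Competitive equilibrium: 42.5 − 3.125Q = 1.8 + 4.5Q → Q* = 5.3377, P* = 25.8197.
The subsidy lowers effective supply by 27: P = 4.5Q − 25.2.
New quantity: 42.5 − 3.125Q = 4.5Q − 25.2 → Q' = 8.8787.
Overproduction ΔQ = 8.8787 − 5.3377 = 3.541; wedge = subsidy = 27.
Deadweight loss = ½ × 3.541 × 27 = 47.80.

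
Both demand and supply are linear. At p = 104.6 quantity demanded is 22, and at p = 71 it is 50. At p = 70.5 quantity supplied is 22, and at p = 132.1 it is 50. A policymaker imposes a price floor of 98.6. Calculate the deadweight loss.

Demand slope = (71 − 104.6)/(50 − 22) = −1.2, so p = 131 − 1.2q.
Supply slope = (132.1 − 70.5)/(50 − 22) = 2.2, so p = 22.1 + 2.2q.
Competitive equilibrium: 131 − 1.2q = 22.1 + 2.2q → q* = 32.0294, p* = 92.5647.
At the floor p = 98.6, quantity demanded = (131 − 98.6)/1.2 = 27.
Sellers' marginal cost at q' = 27: 22.1 + 2.2·27 = 81.5.
Δq = 32.0294 − 27 = 5.0294; wedge = 98.6 − 81.5 = 17.1.
The triangle = ½ × 5.0294 × 17.1 = 43.

43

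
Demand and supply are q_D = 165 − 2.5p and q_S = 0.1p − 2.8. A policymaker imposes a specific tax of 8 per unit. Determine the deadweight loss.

In inverse form: demand p = 66 − 0.4q, supply p = 28 + 10q.
Competitive equilibrium: 66 − 0.4q = 28 + 10q → q* = 3.6538, p* = 64.5385.
With the tax, the buyer price exceeds the seller price by 8: (66 − 0.4q) − (28 + 10q) = 8 → q' = 2.8846.
Δq = 3.6538 − 2.8846 = 0.7692; the wedge equals the tax, 8.
DWL = ½ × 0.7692 × 8 = 3.08.

3.08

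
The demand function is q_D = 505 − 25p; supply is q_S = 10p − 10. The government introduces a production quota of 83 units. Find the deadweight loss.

In inverse form: demand p = 20.2 − 0.04q, supply p = 1 + 0.1q.
Competitive equilibrium: 20.2 − 0.04q = 1 + 0.1q → q* = 137.1429, p* = 14.7143.
At q = 83: demand price = 20.2 − 0.04·83 = 16.88; supply price = 1 + 0.1·83 = 9.3.
Δq = 137.1429 − 83 = 54.1429; wedge = 16.88 − 9.3 = 7.58.
The triangle = ½ × 54.1429 × 7.58 = 205.20.

205.20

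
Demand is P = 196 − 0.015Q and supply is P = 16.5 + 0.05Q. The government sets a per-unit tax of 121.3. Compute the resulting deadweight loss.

Competitive equilibrium: 196 − 0.015Q = 16.5 + 0.05Q → Q* = 2761.5385, P* = 154.5769.
With the tax, the buyer price exceeds the seller price by 121.3: (196 − 0.015Q) − (16.5 + 0.05Q) = 121.3 → Q' = 895.3846.
ΔQ = 2761.5385 − 895.3846 = 1866.1539; the wedge equals the tax, 121.3.
Welfare loss = ½ × 1866.1539 × 121.3 = 113182.23.

113182.23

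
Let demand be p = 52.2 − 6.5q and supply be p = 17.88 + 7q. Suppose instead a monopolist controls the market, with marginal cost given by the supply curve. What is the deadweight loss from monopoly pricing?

4.61

Competitive equilibrium: 52.2 − 6.5q = 17.88 + 7q → q* = 2.5422, p* = 35.6756.
Marginal revenue: MR = 52.2 − 13q. Set MR = MC: 52.2 − 13q = 17.88 + 7q → q_m = 1.716.
Price p_m = 52.2 − 6.5·1.716 = 41.046; MC(q_m) = 17.88 + 7·1.716 = 29.892.
Competitive q* = 2.5422, so Δq = 0.8262; wedge = 41.046 − 29.892 = 11.154.
Welfare loss = ½ × 0.8262 × 11.154 = 4.61.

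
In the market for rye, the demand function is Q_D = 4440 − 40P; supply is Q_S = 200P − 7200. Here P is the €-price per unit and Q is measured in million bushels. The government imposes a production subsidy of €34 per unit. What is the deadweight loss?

In inverse form: demand P = 111 − 0.025Q, supply P = 36 + 0.005Q.
Competitive equilibrium: 111 − 0.025Q = 36 + 0.005Q → Q* = 2500, P* = 48.5.
The subsidy lowers effective supply by 34: P = 2 + 0.005Q.
New quantity: 111 − 0.025Q = 2 + 0.005Q → Q' = 3633.3333.
Overproduction ΔQ = 3633.3333 − 2500 = 1133.3333; wedge = subsidy = 34.
Welfare loss = ½ × 1133.3333 × 34 = €19266.67 million.

€19266.67 million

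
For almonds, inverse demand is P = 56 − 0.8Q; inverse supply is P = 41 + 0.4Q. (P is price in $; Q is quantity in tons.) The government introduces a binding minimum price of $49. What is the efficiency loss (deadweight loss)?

Competitive equilibrium: 56 − 0.8Q = 41 + 0.4Q → Q* = 12.5, P* = 46.
At the floor P = 49, quantity demanded = (56 − 49)/0.8 = 8.75.
Sellers' marginal cost at Q' = 8.75: 41 + 0.4·8.75 = 44.5.
ΔQ = 12.5 − 8.75 = 3.75; wedge = 49 − 44.5 = 4.5.
Deadweight loss = ½ × 3.75 × 4.5 = $8.44.

$8.44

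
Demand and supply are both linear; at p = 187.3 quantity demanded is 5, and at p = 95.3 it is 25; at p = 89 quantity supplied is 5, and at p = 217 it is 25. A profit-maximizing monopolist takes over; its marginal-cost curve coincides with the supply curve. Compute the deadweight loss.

Demand slope = (95.3 − 187.3)/(25 − 5) = −4.6, so p = 210.3 − 4.6q.
Supply slope = (217 − 89)/(25 − 5) = 6.4, so p = 57 + 6.4q.
Competitive equilibrium: 210.3 − 4.6q = 57 + 6.4q → q* = 13.9364, p* = 146.1927.
Marginal revenue: MR = 210.3 − 9.2q. Set MR = MC: 210.3 − 9.2q = 57 + 6.4q → q_m = 9.8269.
Price p_m = 210.3 − 4.6·9.8269 = 165.0963; MC(q_m) = 57 + 6.4·9.8269 = 119.8922.
Competitive q* = 13.9364, so Δq = 4.1095; wedge = 165.0963 − 119.8922 = 45.2041.
DWL = ½ × 4.1095 × 45.2041 = 92.88.

92.88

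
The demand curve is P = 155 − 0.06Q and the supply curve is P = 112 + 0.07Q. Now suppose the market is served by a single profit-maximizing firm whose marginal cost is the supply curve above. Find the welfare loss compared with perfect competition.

709.18

Competitive equilibrium: 155 − 0.06Q = 112 + 0.07Q → Q* = 330.76923, P* = 135.15385.
Marginal revenue: MR = 155 − 0.12Q. Set MR = MC: 155 − 0.12Q = 112 + 0.07Q → Q_m = 226.31579.
Price P_m = 155 − 0.06·226.31579 = 141.42105; MC(Q_m) = 112 + 0.07·226.31579 = 127.84211.
Competitive Q* = 330.76923, so ΔQ = 104.45344; wedge = 141.42105 − 127.84211 = 13.57894.
The triangle = ½ × 104.45344 × 13.57894 = 709.18.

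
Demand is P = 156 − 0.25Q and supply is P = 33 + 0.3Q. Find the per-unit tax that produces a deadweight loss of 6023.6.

Competitive equilibrium: 156 − 0.25Q = 33 + 0.3Q → Q* = 223.6364, P* = 100.0909.
A tax t gives ΔQ = t/0.55 and wedge t, so DWL = t²/1.1.
t²/1.1 = 6023.6 → t² = 6625.96 → t = 81.4.

81.4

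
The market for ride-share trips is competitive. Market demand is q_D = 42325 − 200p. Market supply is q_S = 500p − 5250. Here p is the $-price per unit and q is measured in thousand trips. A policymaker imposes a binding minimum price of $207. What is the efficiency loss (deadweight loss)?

In inverse form: demand p = 211.625 − 0.005q, supply p = 10.5 + 0.002q.
Competitive equilibrium: 211.625 − 0.005q = 10.5 + 0.002q → q* = 28732.1429, p* = 67.9643.
At the floor p = 207, quantity demanded = (211.625 − 207)/0.005 = 925.
Sellers' marginal cost at q' = 925: 10.5 + 0.002·925 = 12.35.
Δq = 28732.1429 − 925 = 27807.1429; wedge = 207 − 12.35 = 194.65.
Deadweight loss = ½ × 27807.1429 × 194.65 = $2706330.18 thousand.

$2706330.18 thousand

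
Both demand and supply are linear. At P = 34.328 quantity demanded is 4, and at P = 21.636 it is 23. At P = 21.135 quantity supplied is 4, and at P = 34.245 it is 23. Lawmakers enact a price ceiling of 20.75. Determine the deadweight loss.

71.66

Demand slope = (21.636 − 34.328)/(23 − 4) = −0.668, so P = 37 − 0.668Q.
Supply slope = (34.245 − 21.135)/(23 − 4) = 0.69, so P = 18.375 + 0.69Q.
Competitive equilibrium: 37 − 0.668Q = 18.375 + 0.69Q → Q* = 13.715, P* = 27.8384.
At the ceiling P = 20.75, quantity supplied = (20.75 − 18.375)/0.69 = 3.442.
Willingness to pay at Q' = 3.442: 37 − 0.668·3.442 = 34.7007.
ΔQ = 13.715 − 3.442 = 10.273; wedge = 34.7007 − 20.75 = 13.9507.
The triangle = ½ × 10.273 × 13.9507 = 71.66.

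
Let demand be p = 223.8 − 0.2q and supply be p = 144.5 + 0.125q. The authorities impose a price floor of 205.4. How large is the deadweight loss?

Competitive equilibrium: 223.8 − 0.2q = 144.5 + 0.125q → q* = 244, p* = 175.
At the floor p = 205.4, quantity demanded = (223.8 − 205.4)/0.2 = 92.
Sellers' marginal cost at q' = 92: 144.5 + 0.125·92 = 156.
Δq = 244 − 92 = 152; wedge = 205.4 − 156 = 49.4.
Welfare loss = ½ × 152 × 49.4 = 3754.40.

3754.40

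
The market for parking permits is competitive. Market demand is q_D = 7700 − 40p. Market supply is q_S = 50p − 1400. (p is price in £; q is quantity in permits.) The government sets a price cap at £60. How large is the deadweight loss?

£95069.44

In inverse form: demand p = 192.5 − 0.025q, supply p = 28 + 0.02q.
Competitive equilibrium: 192.5 − 0.025q = 28 + 0.02q → q* = 3655.55556, p* = 101.11111.
At the ceiling p = 60, quantity supplied = (60 − 28)/0.02 = 1600.
Willingness to pay at q' = 1600: 192.5 − 0.025·1600 = 152.5.
Δq = 3655.55556 − 1600 = 2055.55556; wedge = 152.5 − 60 = 92.5.
The triangle = ½ × 2055.55556 × 92.5 = £95069.44.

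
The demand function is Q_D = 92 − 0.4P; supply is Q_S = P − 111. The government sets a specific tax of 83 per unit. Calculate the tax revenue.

853.71

In inverse form: demand P = 230 − 2.5Q, supply P = 111 + Q.
Competitive equilibrium: 230 − 2.5Q = 111 + Q → Q* = 34, P* = 145.
With the tax, the buyer price exceeds the seller price by 83: (230 − 2.5Q) − (111 + Q) = 83 → Q' = 10.2857.
Tax revenue = 83 × 10.2857 = 853.71.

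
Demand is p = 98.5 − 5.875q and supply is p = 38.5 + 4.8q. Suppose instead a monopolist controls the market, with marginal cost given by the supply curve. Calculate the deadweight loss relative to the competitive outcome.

Competitive equilibrium: 98.5 − 5.875q = 38.5 + 4.8q → q* = 5.6206, p* = 65.4789.
Marginal revenue: MR = 98.5 − 11.75q. Set MR = MC: 98.5 − 11.75q = 38.5 + 4.8q → q_m = 3.6254.
Price p_m = 98.5 − 5.875·3.6254 = 77.2008; MC(q_m) = 38.5 + 4.8·3.6254 = 55.9019.
Competitive q* = 5.6206, so Δq = 1.9952; wedge = 77.2008 − 55.9019 = 21.2989.
Deadweight loss = ½ × 1.9952 × 21.2989 = 21.25.

21.25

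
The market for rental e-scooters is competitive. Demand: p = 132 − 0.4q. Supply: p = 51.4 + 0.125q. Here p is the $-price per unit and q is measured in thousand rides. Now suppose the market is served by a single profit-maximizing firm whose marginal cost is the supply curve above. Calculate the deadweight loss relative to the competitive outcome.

$1156.96 thousand

Competitive equilibrium: 132 − 0.4q = 51.4 + 0.125q → q* = 153.5238, p* = 70.5905.
Marginal revenue: MR = 132 − 0.8q. Set MR = MC: 132 − 0.8q = 51.4 + 0.125q → q_m = 87.1351.
Price p_m = 132 − 0.4·87.1351 = 97.146; MC(q_m) = 51.4 + 0.125·87.1351 = 62.2919.
Competitive q* = 153.5238, so Δq = 66.3887; wedge = 97.146 − 62.2919 = 34.8541.
DWL = ½ × 66.3887 × 34.8541 = $1156.96 thousand.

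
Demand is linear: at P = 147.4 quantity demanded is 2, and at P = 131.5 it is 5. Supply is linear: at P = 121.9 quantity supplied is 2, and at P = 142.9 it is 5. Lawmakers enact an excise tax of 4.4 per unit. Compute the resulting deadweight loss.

Demand slope = (131.5 − 147.4)/(5 − 2) = −5.3, so P = 158 − 5.3Q.
Supply slope = (142.9 − 121.9)/(5 − 2) = 7, so P = 107.9 + 7Q.
Competitive equilibrium: 158 − 5.3Q = 107.9 + 7Q → Q* = 4.0732, P* = 136.4122.
With the tax, the buyer price exceeds the seller price by 4.4: (158 − 5.3Q) − (107.9 + 7Q) = 4.4 → Q' = 3.7154.
ΔQ = 4.0732 − 3.7154 = 0.3578; the wedge equals the tax, 4.4.
DWL = ½ × 0.3578 × 4.4 = 0.79.

0.79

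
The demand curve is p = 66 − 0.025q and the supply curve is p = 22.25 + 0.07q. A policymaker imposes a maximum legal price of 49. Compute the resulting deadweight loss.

291.84

Competitive equilibrium: 66 − 0.025q = 22.25 + 0.07q → q* = 460.5263, p* = 54.4868.
At the ceiling p = 49, quantity supplied = (49 − 22.25)/0.07 = 382.1429.
Willingness to pay at q' = 382.1429: 66 − 0.025·382.1429 = 56.4464.
Δq = 460.5263 − 382.1429 = 78.3834; wedge = 56.4464 − 49 = 7.4464.
Deadweight loss = ½ × 78.3834 × 7.4464 = 291.84.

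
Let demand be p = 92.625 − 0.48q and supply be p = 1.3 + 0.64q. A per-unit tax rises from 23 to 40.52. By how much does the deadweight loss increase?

496.82

Competitive equilibrium: 92.625 − 0.48q = 1.3 + 0.64q → q* = 81.5402, p* = 53.4857.
For a per-unit tax t: Δq = t/1.12, so DWL = ½·t·(t/1.12) = t²/2.24.
At t = 23: DWL = 236.161. At t = 40.52: DWL = 732.978.
Increase = 732.978 − 236.161 = 496.82.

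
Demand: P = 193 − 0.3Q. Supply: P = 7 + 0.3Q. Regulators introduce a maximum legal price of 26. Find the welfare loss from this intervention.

Competitive equilibrium: 193 − 0.3Q = 7 + 0.3Q → Q* = 310, P* = 100.
At the ceiling P = 26, quantity supplied = (26 − 7)/0.3 = 63.33333.
Willingness to pay at Q' = 63.33333: 193 − 0.3·63.33333 = 174.
ΔQ = 310 − 63.33333 = 246.66667; wedge = 174 − 26 = 148.
Deadweight loss = ½ × 246.66667 × 148 = 18253.33.

18253.33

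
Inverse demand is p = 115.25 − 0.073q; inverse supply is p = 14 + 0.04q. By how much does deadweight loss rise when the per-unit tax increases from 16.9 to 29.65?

Competitive equilibrium: 115.25 − 0.073q = 14 + 0.04q → q* = 896.0177, p* = 49.8407.
For a per-unit tax t: Δq = t/0.113, so DWL = ½·t·(t/0.113) = t²/0.226.
At t = 16.9: DWL = 1263.761. At t = 29.65: DWL = 3889.923.
Increase = 3889.923 − 1263.761 = 2626.16.

2626.16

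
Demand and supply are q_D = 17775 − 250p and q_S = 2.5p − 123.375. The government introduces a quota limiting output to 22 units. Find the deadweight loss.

In inverse form: demand p = 71.1 − 0.004q, supply p = 49.35 + 0.4q.
Competitive equilibrium: 71.1 − 0.004q = 49.35 + 0.4q → q* = 53.8366, p* = 70.8847.
At q = 22: demand price = 71.1 − 0.004·22 = 71.012; supply price = 49.35 + 0.4·22 = 58.15.
Δq = 53.8366 − 22 = 31.8366; wedge = 71.012 − 58.15 = 12.862.
DWL = ½ × 31.8366 × 12.862 = 204.74.

204.74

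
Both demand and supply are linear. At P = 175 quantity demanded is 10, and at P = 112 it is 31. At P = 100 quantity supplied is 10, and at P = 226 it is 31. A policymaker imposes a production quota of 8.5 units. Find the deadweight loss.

435.125

Demand slope = (112 − 175)/(31 − 10) = −3, so P = 205 − 3Q.
Supply slope = (226 − 100)/(31 − 10) = 6, so P = 40 + 6Q.
Competitive equilibrium: 205 − 3Q = 40 + 6Q → Q* = 18.33333, P* = 150.
At Q = 8.5: demand price = 205 − 3·8.5 = 179.5; supply price = 40 + 6·8.5 = 91.
ΔQ = 18.33333 − 8.5 = 9.83333; wedge = 179.5 − 91 = 88.5.
Welfare loss = ½ × 9.83333 × 88.5 = 435.125.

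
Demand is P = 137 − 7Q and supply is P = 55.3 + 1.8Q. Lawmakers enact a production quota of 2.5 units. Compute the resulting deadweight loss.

202.51

Competitive equilibrium: 137 − 7Q = 55.3 + 1.8Q → Q* = 9.2841, P* = 72.0114.
At Q = 2.5: demand price = 137 − 7·2.5 = 119.5; supply price = 55.3 + 1.8·2.5 = 59.8.
ΔQ = 9.2841 − 2.5 = 6.7841; wedge = 119.5 − 59.8 = 59.7.
Welfare loss = ½ × 6.7841 × 59.7 = 202.51.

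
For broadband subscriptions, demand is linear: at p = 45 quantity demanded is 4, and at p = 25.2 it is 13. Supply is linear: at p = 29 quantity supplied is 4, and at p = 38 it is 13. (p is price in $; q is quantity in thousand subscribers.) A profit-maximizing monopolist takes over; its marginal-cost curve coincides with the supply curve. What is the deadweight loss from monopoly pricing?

$21.51 thousand

Demand slope = (25.2 − 45)/(13 − 4) = −2.2, so p = 53.8 − 2.2q.
Supply slope = (38 − 29)/(13 − 4) = 1, so p = 25 + q.
Competitive equilibrium: 53.8 − 2.2q = 25 + q → q* = 9, p* = 34.
Marginal revenue: MR = 53.8 − 4.4q. Set MR = MC: 53.8 − 4.4q = 25 + q → q_m = 5.3333.
Price p_m = 53.8 − 2.2·5.3333 = 42.0667; MC(q_m) = 25 + 1·5.3333 = 30.3333.
Competitive q* = 9, so Δq = 3.6667; wedge = 42.0667 − 30.3333 = 11.7334.
Welfare loss = ½ × 3.6667 × 11.7334 = $21.51 thousand.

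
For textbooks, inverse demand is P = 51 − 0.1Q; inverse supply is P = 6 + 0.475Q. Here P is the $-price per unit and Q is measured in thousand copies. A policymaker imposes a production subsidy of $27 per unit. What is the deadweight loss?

Competitive equilibrium: 51 − 0.1Q = 6 + 0.475Q → Q* = 78.2609, P* = 43.1739.
The subsidy lowers effective supply by 27: P = 0.475Q − 21.
New quantity: 51 − 0.1Q = 0.475Q − 21 → Q' = 125.2174.
Overproduction ΔQ = 125.2174 − 78.2609 = 46.9565; wedge = subsidy = 27.
The triangle = ½ × 46.9565 × 27 = $633.91 thousand.

$633.91 thousand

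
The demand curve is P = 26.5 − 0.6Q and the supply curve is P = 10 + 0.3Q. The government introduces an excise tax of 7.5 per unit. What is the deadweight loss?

Competitive equilibrium: 26.5 − 0.6Q = 10 + 0.3Q → Q* = 18.3333, P* = 15.5.
With the tax, the buyer price exceeds the seller price by 7.5: (26.5 − 0.6Q) − (10 + 0.3Q) = 7.5 → Q' = 10.
ΔQ = 18.3333 − 10 = 8.3333; the wedge equals the tax, 7.5.
The triangle = ½ × 8.3333 × 7.5 = 31.25.

31.25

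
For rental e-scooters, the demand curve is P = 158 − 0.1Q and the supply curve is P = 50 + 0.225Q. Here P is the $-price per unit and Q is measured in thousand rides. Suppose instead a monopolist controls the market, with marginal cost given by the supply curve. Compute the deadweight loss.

$993.47 thousand

Competitive equilibrium: 158 − 0.1Q = 50 + 0.225Q → Q* = 332.3077, P* = 124.7692.
Marginal revenue: MR = 158 − 0.2Q. Set MR = MC: 158 − 0.2Q = 50 + 0.225Q → Q_m = 254.1176.
Price P_m = 158 − 0.1·254.1176 = 132.5882; MC(Q_m) = 50 + 0.225·254.1176 = 107.1765.
Competitive Q* = 332.3077, so ΔQ = 78.1901; wedge = 132.5882 − 107.1765 = 25.4117.
Welfare loss = ½ × 78.1901 × 25.4117 = $993.47 thousand.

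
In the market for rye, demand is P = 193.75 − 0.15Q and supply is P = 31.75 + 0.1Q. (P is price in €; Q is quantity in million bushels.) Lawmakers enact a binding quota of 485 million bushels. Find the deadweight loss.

Competitive equilibrium: 193.75 − 0.15Q = 31.75 + 0.1Q → Q* = 648, P* = 96.55.
At Q = 485: demand price = 193.75 − 0.15·485 = 121; supply price = 31.75 + 0.1·485 = 80.25.
ΔQ = 648 − 485 = 163; wedge = 121 − 80.25 = 40.75.
The triangle = ½ × 163 × 40.75 = €3321.125 million.

€3321.125 million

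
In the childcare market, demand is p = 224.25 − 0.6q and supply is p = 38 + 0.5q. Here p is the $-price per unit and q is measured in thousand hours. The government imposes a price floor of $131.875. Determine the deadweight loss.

$129.76 thousand

Competitive equilibrium: 224.25 − 0.6q = 38 + 0.5q → q* = 169.3182, p* = 122.6591.
At the floor p = 131.875, quantity demanded = (224.25 − 131.875)/0.6 = 153.9583.
Sellers' marginal cost at q' = 153.9583: 38 + 0.5·153.9583 = 114.9792.
Δq = 169.3182 − 153.9583 = 15.3599; wedge = 131.875 − 114.9792 = 16.8958.
Welfare loss = ½ × 15.3599 × 16.8958 = $129.76 thousand.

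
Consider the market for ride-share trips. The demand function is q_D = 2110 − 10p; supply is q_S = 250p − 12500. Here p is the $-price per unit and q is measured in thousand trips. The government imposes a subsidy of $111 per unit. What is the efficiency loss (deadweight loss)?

$59235.58 thousand

In inverse form: demand p = 211 − 0.1q, supply p = 50 + 0.004q.
Competitive equilibrium: 211 − 0.1q = 50 + 0.004q → q* = 1548.0769, p* = 56.1923.
The subsidy lowers effective supply by 111: p = 0.004q − 61.
New quantity: 211 − 0.1q = 0.004q − 61 → q' = 2615.3846.
Overproduction Δq = 2615.3846 − 1548.0769 = 1067.3077; wedge = subsidy = 111.
DWL = ½ × 1067.3077 × 111 = $59235.58 thousand.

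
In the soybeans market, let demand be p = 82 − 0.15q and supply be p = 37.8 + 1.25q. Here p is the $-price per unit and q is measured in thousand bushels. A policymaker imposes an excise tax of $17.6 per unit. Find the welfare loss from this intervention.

Competitive equilibrium: 82 − 0.15q = 37.8 + 1.25q → q* = 31.5714, p* = 77.2643.
With the tax, the buyer price exceeds the seller price by 17.6: (82 − 0.15q) − (37.8 + 1.25q) = 17.6 → q' = 19.
Δq = 31.5714 − 19 = 12.5714; the wedge equals the tax, 17.6.
The triangle = ½ × 12.5714 × 17.6 = $110.63 thousand.

$110.63 thousand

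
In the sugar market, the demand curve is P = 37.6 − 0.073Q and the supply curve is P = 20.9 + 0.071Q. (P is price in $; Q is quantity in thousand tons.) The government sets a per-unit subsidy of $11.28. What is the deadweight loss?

$441.80 thousand

Competitive equilibrium: 37.6 − 0.073Q = 20.9 + 0.071Q → Q* = 115.9722, P* = 29.134.
The subsidy lowers effective supply by 11.28: P = 9.62 + 0.071Q.
New quantity: 37.6 − 0.073Q = 9.62 + 0.071Q → Q' = 194.3056.
Overproduction ΔQ = 194.3056 − 115.9722 = 78.3334; wedge = subsidy = 11.28.
Welfare loss = ½ × 78.3334 × 11.28 = $441.80 thousand.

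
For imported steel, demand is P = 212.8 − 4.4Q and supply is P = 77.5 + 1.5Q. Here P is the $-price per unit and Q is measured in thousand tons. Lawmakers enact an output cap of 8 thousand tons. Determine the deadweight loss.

$657.76 thousand

Competitive equilibrium: 212.8 − 4.4Q = 77.5 + 1.5Q → Q* = 22.9322, P* = 111.8983.
At Q = 8: demand price = 212.8 − 4.4·8 = 177.6; supply price = 77.5 + 1.5·8 = 89.5.
ΔQ = 22.9322 − 8 = 14.9322; wedge = 177.6 − 89.5 = 88.1.
The triangle = ½ × 14.9322 × 88.1 = $657.76 thousand.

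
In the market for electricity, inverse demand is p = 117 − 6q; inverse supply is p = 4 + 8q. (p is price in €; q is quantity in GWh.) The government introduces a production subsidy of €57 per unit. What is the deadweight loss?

€116.04

Competitive equilibrium: 117 − 6q = 4 + 8q → q* = 8.0714, p* = 68.5714.
The subsidy lowers effective supply by 57: p = 8q − 53.
New quantity: 117 − 6q = 8q − 53 → q' = 12.1429.
Overproduction Δq = 12.1429 − 8.0714 = 4.0715; wedge = subsidy = 57.
DWL = ½ × 4.0715 × 57 = €116.04.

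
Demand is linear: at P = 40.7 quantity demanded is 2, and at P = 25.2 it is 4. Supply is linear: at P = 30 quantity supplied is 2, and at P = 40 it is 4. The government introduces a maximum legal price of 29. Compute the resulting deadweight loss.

Demand slope = (25.2 − 40.7)/(4 − 2) = −7.75, so P = 56.2 − 7.75Q.
Supply slope = (40 − 30)/(4 − 2) = 5, so P = 20 + 5Q.
Competitive equilibrium: 56.2 − 7.75Q = 20 + 5Q → Q* = 2.8392, P* = 34.1961.
At the ceiling P = 29, quantity supplied = (29 − 20)/5 = 1.8.
Willingness to pay at Q' = 1.8: 56.2 − 7.75·1.8 = 42.25.
ΔQ = 2.8392 − 1.8 = 1.0392; wedge = 42.25 − 29 = 13.25.
Deadweight loss = ½ × 1.0392 × 13.25 = 6.88.

6.88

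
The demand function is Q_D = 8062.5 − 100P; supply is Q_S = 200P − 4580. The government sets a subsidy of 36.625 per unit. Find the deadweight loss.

In inverse form: demand P = 80.625 − 0.01Q, supply P = 22.9 + 0.005Q.
Competitive equilibrium: 80.625 − 0.01Q = 22.9 + 0.005Q → Q* = 3848.3333, P* = 42.1417.
The subsidy lowers effective supply by 36.625: P = 0.005Q − 13.725.
New quantity: 80.625 − 0.01Q = 0.005Q − 13.725 → Q' = 6290.
Overproduction ΔQ = 6290 − 3848.3333 = 2441.6667; wedge = subsidy = 36.625.
The triangle = ½ × 2441.6667 × 36.625 = 44713.02.

44713.02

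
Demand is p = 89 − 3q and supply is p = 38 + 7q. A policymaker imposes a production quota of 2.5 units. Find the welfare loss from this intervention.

33.80

Competitive equilibrium: 89 − 3q = 38 + 7q → q* = 5.1, p* = 73.7.
At q = 2.5: demand price = 89 − 3·2.5 = 81.5; supply price = 38 + 7·2.5 = 55.5.
Δq = 5.1 − 2.5 = 2.6; wedge = 81.5 − 55.5 = 26.
The triangle = ½ × 2.6 × 26 = 33.80.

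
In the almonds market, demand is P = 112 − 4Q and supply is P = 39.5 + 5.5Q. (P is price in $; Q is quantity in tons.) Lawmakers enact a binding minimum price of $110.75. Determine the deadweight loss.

Competitive equilibrium: 112 − 4Q = 39.5 + 5.5Q → Q* = 7.6316, P* = 81.4737.
At the floor P = 110.75, quantity demanded = (112 − 110.75)/4 = 0.3125.
Sellers' marginal cost at Q' = 0.3125: 39.5 + 5.5·0.3125 = 41.2188.
ΔQ = 7.6316 − 0.3125 = 7.3191; wedge = 110.75 − 41.2188 = 69.5312.
Welfare loss = ½ × 7.3191 × 69.5312 = $254.45.

$254.45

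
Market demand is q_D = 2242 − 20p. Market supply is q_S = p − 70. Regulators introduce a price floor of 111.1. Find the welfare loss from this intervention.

212

In inverse form: demand p = 112.1 − 0.05q, supply p = 70 + q.
Competitive equilibrium: 112.1 − 0.05q = 70 + q → q* = 40.0952, p* = 110.0952.
At the floor p = 111.1, quantity demanded = (112.1 − 111.1)/0.05 = 20.
Sellers' marginal cost at q' = 20: 70 + 1·20 = 90.
Δq = 40.0952 − 20 = 20.0952; wedge = 111.1 − 90 = 21.1.
Deadweight loss = ½ × 20.0952 × 21.1 = 212.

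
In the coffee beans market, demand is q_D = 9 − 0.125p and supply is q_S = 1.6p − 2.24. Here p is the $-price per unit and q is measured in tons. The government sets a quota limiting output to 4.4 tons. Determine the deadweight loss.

$61.80

In inverse form: demand p = 72 − 8q, supply p = 1.4 + 0.625q.
Competitive equilibrium: 72 − 8q = 1.4 + 0.625q → q* = 8.1855, p* = 6.5159.
At q = 4.4: demand price = 72 − 8·4.4 = 36.8; supply price = 1.4 + 0.625·4.4 = 4.15.
Δq = 8.1855 − 4.4 = 3.7855; wedge = 36.8 − 4.15 = 32.65.
The triangle = ½ × 3.7855 × 32.65 = $61.80.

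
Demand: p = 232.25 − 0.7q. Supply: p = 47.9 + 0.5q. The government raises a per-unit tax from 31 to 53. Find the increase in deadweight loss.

Competitive equilibrium: 232.25 − 0.7q = 47.9 + 0.5q → q* = 153.625, p* = 124.7125.
For a per-unit tax t: Δq = t/1.2, so DWL = ½·t·(t/1.2) = t²/2.4.
At t = 31: DWL = 400.417. At t = 53: DWL = 1170.417.
Increase = 1170.417 − 400.417 = 770.

770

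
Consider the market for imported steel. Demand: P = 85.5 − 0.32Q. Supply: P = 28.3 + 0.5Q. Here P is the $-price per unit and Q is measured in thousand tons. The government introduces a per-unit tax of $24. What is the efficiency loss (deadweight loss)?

$351.22 thousand

Competitive equilibrium: 85.5 − 0.32Q = 28.3 + 0.5Q → Q* = 69.7561, P* = 63.178.
With the tax, the buyer price exceeds the seller price by 24: (85.5 − 0.32Q) − (28.3 + 0.5Q) = 24 → Q' = 40.4878.
ΔQ = 69.7561 − 40.4878 = 29.2683; the wedge equals the tax, 24.
DWL = ½ × 29.2683 × 24 = $351.22 thousand.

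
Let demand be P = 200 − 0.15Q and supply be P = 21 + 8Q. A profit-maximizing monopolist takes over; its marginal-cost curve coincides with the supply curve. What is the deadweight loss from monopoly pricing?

Competitive equilibrium: 200 − 0.15Q = 21 + 8Q → Q* = 21.9632, P* = 196.7055.
Marginal revenue: MR = 200 − 0.3Q. Set MR = MC: 200 − 0.3Q = 21 + 8Q → Q_m = 21.5663.
Price P_m = 200 − 0.15·21.5663 = 196.7651; MC(Q_m) = 21 + 8·21.5663 = 193.5304.
Competitive Q* = 21.9632, so ΔQ = 0.3969; wedge = 196.7651 − 193.5304 = 3.2347.
The triangle = ½ × 0.3969 × 3.2347 = 0.64.

0.64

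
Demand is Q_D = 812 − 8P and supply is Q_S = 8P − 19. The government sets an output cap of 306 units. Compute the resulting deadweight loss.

1023.78

In inverse form: demand P = 101.5 − 0.125Q, supply P = 2.375 + 0.125Q.
Competitive equilibrium: 101.5 − 0.125Q = 2.375 + 0.125Q → Q* = 396.5, P* = 51.9375.
At Q = 306: demand price = 101.5 − 0.125·306 = 63.25; supply price = 2.375 + 0.125·306 = 40.625.
ΔQ = 396.5 − 306 = 90.5; wedge = 63.25 − 40.625 = 22.625.
Welfare loss = ½ × 90.5 × 22.625 = 1023.78.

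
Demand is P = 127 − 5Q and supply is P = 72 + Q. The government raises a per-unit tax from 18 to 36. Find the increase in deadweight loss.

Competitive equilibrium: 127 − 5Q = 72 + Q → Q* = 9.1667, P* = 81.1667.
For a per-unit tax t: ΔQ = t/6, so DWL = ½·t·(t/6) = t²/12.
At t = 18: DWL = 27. At t = 36: DWL = 108.
Increase = 108 − 27 = 81.

81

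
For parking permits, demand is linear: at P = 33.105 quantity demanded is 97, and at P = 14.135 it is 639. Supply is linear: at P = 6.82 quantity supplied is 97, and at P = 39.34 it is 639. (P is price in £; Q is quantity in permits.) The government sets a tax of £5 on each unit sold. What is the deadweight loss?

£131.58

Demand slope = (14.135 − 33.105)/(639 − 97) = −0.035, so P = 36.5 − 0.035Q.
Supply slope = (39.34 − 6.82)/(639 − 97) = 0.06, so P = 1 + 0.06Q.
Competitive equilibrium: 36.5 − 0.035Q = 1 + 0.06Q → Q* = 373.6842, P* = 23.4211.
With the tax, the buyer price exceeds the seller price by 5: (36.5 − 0.035Q) − (1 + 0.06Q) = 5 → Q' = 321.0526.
ΔQ = 373.6842 − 321.0526 = 52.6316; the wedge equals the tax, 5.
The triangle = ½ × 52.6316 × 5 = £131.58.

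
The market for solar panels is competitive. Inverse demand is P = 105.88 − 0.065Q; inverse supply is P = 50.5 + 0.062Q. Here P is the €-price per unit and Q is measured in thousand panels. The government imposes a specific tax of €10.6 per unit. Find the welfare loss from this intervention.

Competitive equilibrium: 105.88 − 0.065Q = 50.5 + 0.062Q → Q* = 436.063, P* = 77.5359.
With the tax, the buyer price exceeds the seller price by 10.6: (105.88 − 0.065Q) − (50.5 + 0.062Q) = 10.6 → Q' = 352.5984.
ΔQ = 436.063 − 352.5984 = 83.4646; the wedge equals the tax, 10.6.
Welfare loss = ½ × 83.4646 × 10.6 = €442.36 thousand.

€442.36 thousand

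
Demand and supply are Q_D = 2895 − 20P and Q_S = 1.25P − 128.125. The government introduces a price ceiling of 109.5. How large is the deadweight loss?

In inverse form: demand P = 144.75 − 0.05Q, supply P = 102.5 + 0.8Q.
Competitive equilibrium: 144.75 − 0.05Q = 102.5 + 0.8Q → Q* = 49.7059, P* = 142.2647.
At the ceiling P = 109.5, quantity supplied = (109.5 − 102.5)/0.8 = 8.75.
Willingness to pay at Q' = 8.75: 144.75 − 0.05·8.75 = 144.3125.
ΔQ = 49.7059 − 8.75 = 40.9559; wedge = 144.3125 − 109.5 = 34.8125.
Welfare loss = ½ × 40.9559 × 34.8125 = 712.89.

712.89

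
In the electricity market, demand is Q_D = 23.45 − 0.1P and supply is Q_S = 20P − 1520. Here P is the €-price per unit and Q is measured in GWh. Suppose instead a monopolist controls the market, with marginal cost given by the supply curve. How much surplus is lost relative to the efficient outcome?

In inverse form: demand P = 234.5 − 10Q, supply P = 76 + 0.05Q.
Competitive equilibrium: 234.5 − 10Q = 76 + 0.05Q → Q* = 15.7711, P* = 76.7886.
Marginal revenue: MR = 234.5 − 20Q. Set MR = MC: 234.5 − 20Q = 76 + 0.05Q → Q_m = 7.9052.
Price P_m = 234.5 − 10·7.9052 = 155.448; MC(Q_m) = 76 + 0.05·7.9052 = 76.3953.
Competitive Q* = 15.7711, so ΔQ = 7.8659; wedge = 155.448 − 76.3953 = 79.0527.
Welfare loss = ½ × 7.8659 × 79.0527 = €310.91.

€310.91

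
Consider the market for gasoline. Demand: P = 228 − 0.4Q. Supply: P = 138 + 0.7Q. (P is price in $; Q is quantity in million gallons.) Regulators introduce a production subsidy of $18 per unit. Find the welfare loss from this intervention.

Competitive equilibrium: 228 − 0.4Q = 138 + 0.7Q → Q* = 81.8182, P* = 195.2727.
The subsidy lowers effective supply by 18: P = 120 + 0.7Q.
New quantity: 228 − 0.4Q = 120 + 0.7Q → Q' = 98.1818.
Overproduction ΔQ = 98.1818 − 81.8182 = 16.3636; wedge = subsidy = 18.
Deadweight loss = ½ × 16.3636 × 18 = $147.27 million.

$147.27 million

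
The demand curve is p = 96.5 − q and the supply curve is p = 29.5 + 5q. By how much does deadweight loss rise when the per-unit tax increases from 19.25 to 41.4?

111.95

Competitive equilibrium: 96.5 − q = 29.5 + 5q → q* = 11.1667, p* = 85.3333.
For a per-unit tax t: Δq = t/6, so DWL = ½·t·(t/6) = t²/12.
At t = 19.25: DWL = 30.88. At t = 41.4: DWL = 142.83.
Increase = 142.83 − 30.88 = 111.95.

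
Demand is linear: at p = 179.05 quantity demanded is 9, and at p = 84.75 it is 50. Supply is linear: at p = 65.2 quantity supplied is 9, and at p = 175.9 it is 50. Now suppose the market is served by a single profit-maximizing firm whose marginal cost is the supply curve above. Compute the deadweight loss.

250.49

Demand slope = (84.75 − 179.05)/(50 − 9) = −2.3, so p = 199.75 − 2.3q.
Supply slope = (175.9 − 65.2)/(50 − 9) = 2.7, so p = 40.9 + 2.7q.
Competitive equilibrium: 199.75 − 2.3q = 40.9 + 2.7q → q* = 31.77, p* = 126.679.
Marginal revenue: MR = 199.75 − 4.6q. Set MR = MC: 199.75 − 4.6q = 40.9 + 2.7q → q_m = 21.7603.
Price p_m = 199.75 − 2.3·21.7603 = 149.7013; MC(q_m) = 40.9 + 2.7·21.7603 = 99.6528.
Competitive q* = 31.77, so Δq = 10.0097; wedge = 149.7013 − 99.6528 = 50.0485.
Welfare loss = ½ × 10.0097 × 50.0485 = 250.49.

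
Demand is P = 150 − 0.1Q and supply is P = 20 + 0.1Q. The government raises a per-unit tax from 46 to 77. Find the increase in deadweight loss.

Competitive equilibrium: 150 − 0.1Q = 20 + 0.1Q → Q* = 650, P* = 85.
For a per-unit tax t: ΔQ = t/0.2, so DWL = ½·t·(t/0.2) = t²/0.4.
At t = 46: DWL = 5290. At t = 77: DWL = 14822.5.
Increase = 14822.5 − 5290 = 9532.50.

9532.50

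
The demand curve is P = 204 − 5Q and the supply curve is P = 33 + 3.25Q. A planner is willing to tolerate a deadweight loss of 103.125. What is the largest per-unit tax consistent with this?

Competitive equilibrium: 204 − 5Q = 33 + 3.25Q → Q* = 20.7273, P* = 100.3636.
A tax t gives ΔQ = t/8.25 and wedge t, so DWL = t²/16.5.
t²/16.5 = 103.125 → t² = 1701.5625 → t = 41.25.

41.25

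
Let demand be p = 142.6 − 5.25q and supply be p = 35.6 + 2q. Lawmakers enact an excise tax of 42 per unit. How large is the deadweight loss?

Competitive equilibrium: 142.6 − 5.25q = 35.6 + 2q → q* = 14.7586, p* = 65.1172.
With the tax, the buyer price exceeds the seller price by 42: (142.6 − 5.25q) − (35.6 + 2q) = 42 → q' = 8.9655.
Δq = 14.7586 − 8.9655 = 5.7931; the wedge equals the tax, 42.
Deadweight loss = ½ × 5.7931 × 42 = 121.66.

121.66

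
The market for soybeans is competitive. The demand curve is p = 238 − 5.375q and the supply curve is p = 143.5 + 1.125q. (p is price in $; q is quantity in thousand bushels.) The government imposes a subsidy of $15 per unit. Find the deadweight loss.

Competitive equilibrium: 238 − 5.375q = 143.5 + 1.125q → q* = 14.5385, p* = 159.8558.
The subsidy lowers effective supply by 15: p = 128.5 + 1.125q.
New quantity: 238 − 5.375q = 128.5 + 1.125q → q' = 16.8462.
Overproduction Δq = 16.8462 − 14.5385 = 2.3077; wedge = subsidy = 15.
DWL = ½ × 2.3077 × 15 = $17.31 thousand.

$17.31 thousand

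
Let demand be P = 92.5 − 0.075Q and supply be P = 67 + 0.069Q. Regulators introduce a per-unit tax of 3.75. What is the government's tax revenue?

Competitive equilibrium: 92.5 − 0.075Q = 67 + 0.069Q → Q* = 177.0833, P* = 79.2188.
With the tax, the buyer price exceeds the seller price by 3.75: (92.5 − 0.075Q) − (67 + 0.069Q) = 3.75 → Q' = 151.0417.
Tax revenue = 3.75 × 151.0417 = 566.41.

566.41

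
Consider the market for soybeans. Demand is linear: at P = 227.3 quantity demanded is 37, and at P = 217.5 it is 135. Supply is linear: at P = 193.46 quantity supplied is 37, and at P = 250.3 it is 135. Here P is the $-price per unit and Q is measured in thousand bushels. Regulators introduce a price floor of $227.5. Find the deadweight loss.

$911.06 thousand

Demand slope = (217.5 − 227.3)/(135 − 37) = −0.1, so P = 231 − 0.1Q.
Supply slope = (250.3 − 193.46)/(135 − 37) = 0.58, so P = 172 + 0.58Q.
Competitive equilibrium: 231 − 0.1Q = 172 + 0.58Q → Q* = 86.7647, P* = 222.3235.
At the floor P = 227.5, quantity demanded = (231 − 227.5)/0.1 = 35.
Sellers' marginal cost at Q' = 35: 172 + 0.58·35 = 192.3.
ΔQ = 86.7647 − 35 = 51.7647; wedge = 227.5 − 192.3 = 35.2.
Welfare loss = ½ × 51.7647 × 35.2 = $911.06 thousand.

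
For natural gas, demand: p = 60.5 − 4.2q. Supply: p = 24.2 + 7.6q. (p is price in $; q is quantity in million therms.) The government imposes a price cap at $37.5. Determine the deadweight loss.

$10.38 million

Competitive equilibrium: 60.5 − 4.2q = 24.2 + 7.6q → q* = 3.0763, p* = 47.5797.
At the ceiling p = 37.5, quantity supplied = (37.5 − 24.2)/7.6 = 1.75.
Willingness to pay at q' = 1.75: 60.5 − 4.2·1.75 = 53.15.
Δq = 3.0763 − 1.75 = 1.3263; wedge = 53.15 − 37.5 = 15.65.
Welfare loss = ½ × 1.3263 × 15.65 = $10.38 million.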